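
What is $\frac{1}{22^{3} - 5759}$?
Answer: $\frac{1}{4889} \approx 0.00020454$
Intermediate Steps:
$\frac{1}{22^{3} - 5759} = \frac{1}{10648 - 5759} = \frac{1}{4889}$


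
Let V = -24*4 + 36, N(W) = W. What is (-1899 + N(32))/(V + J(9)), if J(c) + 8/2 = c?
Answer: 1867/55 ≈ 33.945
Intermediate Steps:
V = -60 (V = -96 + 36 = -60)
J(c) = -4 + c
(-1899 + N(32))/(V + J(9)) = (-1899 + 32)/(-60 + (-4 + 9)) = -1867/(-60 + 5) = -1867/(-55) = -1867*(-1/55) = 1867/55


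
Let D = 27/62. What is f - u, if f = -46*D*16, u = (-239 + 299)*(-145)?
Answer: 259764/31 ≈ 8379.5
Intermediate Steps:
D = 27/62 (D = 27*(1/62) = 27/62 ≈ 0.43548)
u = -8700 (u = 60*(-145) = -8700)
f = -9936/31 (f = -46*27/62*16 = -621/31*16 = -9936/31 ≈ -320.52)
f - u = -9936/31 - 1*(-8700) = -9936/31 + 8700 = 259764/31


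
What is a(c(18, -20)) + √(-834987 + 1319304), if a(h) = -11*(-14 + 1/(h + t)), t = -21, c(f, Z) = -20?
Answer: 6325/41 + 3*√53813 ≈ 850.20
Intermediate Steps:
a(h) = 154 - 11/(-21 + h) (a(h) = -11*(-14 + 1/(h - 21)) = -11*(-14 + 1/(-21 + h)) = 154 - 11/(-21 + h))
a(c(18, -20)) + √(-834987 + 1319304) = 11*(-295 + 14*(-20))/(-21 - 20) + √(-834987 + 1319304) = 11*(-295 - 280)/(-41) + √484317 = 11*(-1/41)*(-575) + 3*√53813 = 6325/41 + 3*√53813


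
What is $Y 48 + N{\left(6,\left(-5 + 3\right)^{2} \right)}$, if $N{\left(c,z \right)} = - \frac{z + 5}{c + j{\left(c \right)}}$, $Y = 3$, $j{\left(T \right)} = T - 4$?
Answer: $\frac{1143}{8} \approx 142.88$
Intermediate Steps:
$j{\left(T \right)} = -4 + T$ ($j{\left(T \right)} = T - 4 = -4 + T$)
$N{\left(c,z \right)} = - \frac{5 + z}{-4 + 2 c}$ ($N{\left(c,z \right)} = - \frac{z + 5}{c + \left(-4 + c\right)} = - \frac{5 + z}{-4 + 2 c}$)
$Y 48 + N{\left(6,\left(-5 + 3\right)^{2} \right)} = 3 \cdot 48 + \frac{-5 - \left(-5 + 3\right)^{2}}{2 \left(-2 + 6\right)} = 144 + \frac{-5 - \left(-2\right)^{2}}{2 \cdot 4} = 144 + \frac{1}{2} \cdot \frac{1}{4} \left(-5 - 4\right) = 144 + \frac{1}{2} \cdot \frac{1}{4} \left(-9\right) = 144 - \frac{9}{8} = \frac{1143}{8}$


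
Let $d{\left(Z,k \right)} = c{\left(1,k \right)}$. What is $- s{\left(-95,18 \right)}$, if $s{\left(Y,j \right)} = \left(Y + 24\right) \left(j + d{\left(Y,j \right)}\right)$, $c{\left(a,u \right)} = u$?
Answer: $2556$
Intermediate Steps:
$d{\left(Z,k \right)} = k$
$s{\left(Y,j \right)} = 2 j \left(24 + Y\right)$ ($s{\left(Y,j \right)} = \left(Y + 24\right) \left(j + j\right) = \left(24 + Y\right) 2 j = 2 j \left(24 + Y\right)$)
$- s{\left(-95,18 \right)} = - 2 \cdot 18 \left(24 - 95\right) = - 2 \cdot 18 \left(-71\right) = \left(-1\right) \left(-2556\right) = 2556$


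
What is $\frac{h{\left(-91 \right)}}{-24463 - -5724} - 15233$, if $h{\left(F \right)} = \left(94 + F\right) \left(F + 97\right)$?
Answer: $- \frac{285451205}{18739} \approx -15233.0$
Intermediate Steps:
$h{\left(F \right)} = \left(94 + F\right) \left(97 + F\right)$
$\frac{h{\left(-91 \right)}}{-24463 - -5724} - 15233 = \frac{9118 + \left(-91\right)^{2} + 191 \left(-91\right)}{-24463 - -5724} - 15233 = \frac{9118 + 8281 - 17381}{-24463 + 5724} - 15233 = \frac{18}{-18739} - 15233 = 18 \left(- \frac{1}{18739}\right) - 15233 = - \frac{18}{18739} - 15233 = - \frac{285451205}{18739}$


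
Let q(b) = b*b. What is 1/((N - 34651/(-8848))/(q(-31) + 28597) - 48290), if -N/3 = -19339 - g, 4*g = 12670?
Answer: -261529184/12628646848173 ≈ -2.0709e-5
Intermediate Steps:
g = 6335/2 (g = (¼)*12670 = 6335/2 ≈ 3167.5)
q(b) = b²
N = 135039/2 (N = -3*(-19339 - 1*6335/2) = -3*(-19339 - 6335/2) = -3*(-45013/2) = 135039/2 ≈ 67520.)
1/((N - 34651/(-8848))/(q(-31) + 28597) - 48290) = 1/((135039/2 - 34651/(-8848))/((-31)² + 28597) - 48290) = 1/((135039/2 - 34651*(-1/8848))/(961 + 28597) - 48290) = 1/((135039/2 + 34651/8848)/29558 - 48290) = 1/((597447187/8848)*(1/29558) - 48290) = 1/(597447187/261529184 - 48290) = 1/(-12628646848173/261529184) = -261529184/12628646848173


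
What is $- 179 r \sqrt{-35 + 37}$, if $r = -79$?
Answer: $14141 \sqrt{2} \approx 19998.0$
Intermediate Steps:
$- 179 r \sqrt{-35 + 37} = \left(-179\right) \left(-79\right) \sqrt{-35 + 37} = 14141 \sqrt{2}$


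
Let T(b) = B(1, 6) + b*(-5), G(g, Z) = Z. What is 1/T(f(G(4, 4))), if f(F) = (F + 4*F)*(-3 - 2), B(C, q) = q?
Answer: 1/506 ≈ 0.0019763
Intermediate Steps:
f(F) = -25*F (f(F) = (5*F)*(-5) = -25*F)
T(b) = 6 - 5*b (T(b) = 6 + b*(-5) = 6 - 5*b)
1/T(f(G(4, 4))) = 1/(6 - (-125)*4) = 1/(6 - 5*(-100)) = 1/(6 + 500) = 1/506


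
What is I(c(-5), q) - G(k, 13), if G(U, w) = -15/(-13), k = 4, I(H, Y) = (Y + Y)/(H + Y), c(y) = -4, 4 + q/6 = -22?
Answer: 207/260 ≈ 0.79615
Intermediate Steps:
q = -156 (q = -24 + 6*(-22) = -24 - 132 = -156)
I(H, Y) = 2*Y/(H + Y) (I(H, Y) = (2*Y)/(H + Y) = 2*Y/(H + Y))
G(U, w) = 15/13 (G(U, w) = -15*(-1/13) = 15/13)
I(c(-5), q) - G(k, 13) = 2*(-156)/(-4 - 156) - 1*15/13 = 2*(-156)/(-160) - 15/13 = 2*(-156)*(-1/160) - 15/13 = 39/20 - 15/13 = 207/260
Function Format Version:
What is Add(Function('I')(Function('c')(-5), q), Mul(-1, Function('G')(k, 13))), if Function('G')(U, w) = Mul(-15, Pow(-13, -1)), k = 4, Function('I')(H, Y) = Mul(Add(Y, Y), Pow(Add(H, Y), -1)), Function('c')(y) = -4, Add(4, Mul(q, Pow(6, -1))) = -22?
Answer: Rational(207, 260) ≈ 0.79615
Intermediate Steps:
q = -156 (q = Add(-24, Mul(6, -22)) = Add(-24, -132) = -156)
Function('I')(H, Y) = Mul(2, Y, Pow(Add(H, Y), -1)) (Function('I')(H, Y) = Mul(Mul(2, Y), Pow(Add(H, Y), -1)) = Mul(2, Y, Pow(Add(H, Y), -1)))
Function('G')(U, w) = Rational(15, 13) (Function('G')(U, w) = Mul(-15, Rational(-1, 13)) = Rational(15, 13))
Add(Function('I')(Function('c')(-5), q), Mul(-1, Function('G')(k, 13))) = Add(Mul(2, -156, Pow(Add(-4, -156), -1)), Mul(-1, Rational(15, 13))) = Add(Mul(2, -156, Pow(-160, -1)), Rational(-15, 13)) = Add(Mul(2, -156, Rational(-1, 160)), Rational(-15, 13)) = Add(Rational(39, 20), Rational(-15, 13)) = Rational(207, 260)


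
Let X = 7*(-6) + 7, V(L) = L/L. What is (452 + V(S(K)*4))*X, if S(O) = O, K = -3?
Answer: -15855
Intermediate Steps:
V(L) = 1
X = -35 (X = -42 + 7 = -35)
(452 + V(S(K)*4))*X = (452 + 1)*(-35) = 453*(-35) = -15855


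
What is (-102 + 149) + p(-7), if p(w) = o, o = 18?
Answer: 65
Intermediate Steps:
p(w) = 18
(-102 + 149) + p(-7) = (-102 + 149) + 18 = 47 + 18 = 65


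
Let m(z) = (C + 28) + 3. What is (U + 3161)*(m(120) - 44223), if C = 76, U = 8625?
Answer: -519951176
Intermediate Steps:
m(z) = 107 (m(z) = (76 + 28) + 3 = 104 + 3 = 107)
(U + 3161)*(m(120) - 44223) = (8625 + 3161)*(107 - 44223) = 11786*(-44116) = -519951176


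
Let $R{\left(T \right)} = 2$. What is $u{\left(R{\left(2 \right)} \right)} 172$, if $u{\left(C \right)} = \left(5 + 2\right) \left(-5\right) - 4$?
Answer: $-6708$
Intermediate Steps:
$u{\left(C \right)} = -39$ ($u{\left(C \right)} = 7 \left(-5\right) - 4 = -35 - 4 = -39$)
$u{\left(R{\left(2 \right)} \right)} 172 = \left(-39\right) 172 = -6708$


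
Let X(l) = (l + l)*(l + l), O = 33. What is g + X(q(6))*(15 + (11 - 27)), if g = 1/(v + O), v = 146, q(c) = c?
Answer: -25775/179 ≈ -143.99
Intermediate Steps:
X(l) = 4*l² (X(l) = (2*l)*(2*l) = 4*l²)
g = 1/179 (g = 1/(146 + 33) = 1/179 ≈ 0.0055866)
g + X(q(6))*(15 + (11 - 27)) = 1/179 + (4*6²)*(15 + (11 - 27)) = 1/179 + (4*36)*(15 - 16) = 1/179 + 144*(-1) = 1/179 - 144 = -25775/179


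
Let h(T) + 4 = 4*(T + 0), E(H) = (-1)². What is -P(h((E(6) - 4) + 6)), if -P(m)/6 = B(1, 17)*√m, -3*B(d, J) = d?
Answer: -4*√2 ≈ -5.6569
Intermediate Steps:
E(H) = 1
B(d, J) = -d/3
h(T) = -4 + 4*T (h(T) = -4 + 4*(T + 0) = -4 + 4*T)
P(m) = 2*√m (P(m) = -6*(-⅓*1)*√m = -(-2)*√m = 2*√m)
-P(h((E(6) - 4) + 6)) = -2*√(-4 + 4*((1 - 4) + 6)) = -2*√(-4 + 4*(-3 + 6)) = -2*√(-4 + 4*3) = -2*√(-4 + 12) = -2*√8 = -2*2*√2 = -4*√2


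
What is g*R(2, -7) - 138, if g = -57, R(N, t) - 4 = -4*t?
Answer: -1962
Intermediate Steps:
R(N, t) = 4 - 4*t
g*R(2, -7) - 138 = -57*(4 - 4*(-7)) - 138 = -57*(4 + 28) - 138 = -57*32 - 138 = -1824 - 138 = -1962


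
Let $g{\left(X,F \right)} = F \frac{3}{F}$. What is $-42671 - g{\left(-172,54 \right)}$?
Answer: $-42674$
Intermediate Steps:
$g{\left(X,F \right)} = 3$
$-42671 - g{\left(-172,54 \right)} = -42671 - 3 = -42674$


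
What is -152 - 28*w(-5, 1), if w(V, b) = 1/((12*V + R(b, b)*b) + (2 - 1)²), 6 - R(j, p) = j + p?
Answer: -8332/55 ≈ -151.49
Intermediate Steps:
R(j, p) = 6 - j - p (R(j, p) = 6 - (j + p) = 6 + (-j - p) = 6 - j - p)
w(V, b) = 1/(1 + 12*V + b*(6 - 2*b)) (w(V, b) = 1/((12*V + (6 - b - b)*b) + (2 - 1)²) = 1/((12*V + (6 - 2*b)*b) + 1²) = 1/((12*V + b*(6 - 2*b)) + 1) = 1/(1 + 12*V + b*(6 - 2*b)))
-152 - 28*w(-5, 1) = -152 - 28/(1 + 12*(-5) - 2*1*(-3 + 1)) = -152 - 28/(1 - 60 - 2*1*(-2)) = -152 - 28/(1 - 60 + 4) = -152 - 28/(-55) = -152 - 28*(-1/55) = -152 + 28/55 = -8332/55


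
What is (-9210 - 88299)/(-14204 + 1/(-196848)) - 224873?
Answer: -628732233291257/2796028993 ≈ -2.2487e+5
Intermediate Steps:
(-9210 - 88299)/(-14204 + 1/(-196848)) - 224873 = -97509/(-14204 - 1/196848) - 224873 = -97509/(-2796028993/196848) - 224873 = -97509*(-196848/2796028993) - 224873 = 19194451632/2796028993 - 224873 = -628732233291257/2796028993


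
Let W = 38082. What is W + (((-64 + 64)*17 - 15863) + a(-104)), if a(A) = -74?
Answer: 22145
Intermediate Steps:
W + (((-64 + 64)*17 - 15863) + a(-104)) = 38082 + (((-64 + 64)*17 - 15863) - 74) = 38082 + ((0*17 - 15863) - 74) = 38082 + ((0 - 15863) - 74) = 38082 + (-15863 - 74) = 38082 - 15937 = 22145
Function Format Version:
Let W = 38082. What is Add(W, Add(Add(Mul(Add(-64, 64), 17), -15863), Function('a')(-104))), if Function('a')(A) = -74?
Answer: 22145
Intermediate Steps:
Add(W, Add(Add(Mul(Add(-64, 64), 17), -15863), Function('a')(-104))) = Add(38082, Add(Add(Mul(Add(-64, 64), 17), -15863), -74)) = Add(38082, Add(Add(Mul(0, 17), -15863), -74)) = Add(38082, Add(Add(0, -15863), -74)) = Add(38082, Add(-15863, -74)) = Add(38082, -15937) = 22145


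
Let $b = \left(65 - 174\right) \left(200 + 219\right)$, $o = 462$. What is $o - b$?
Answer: $46133$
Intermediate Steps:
$b = -45671$ ($b = \left(-109\right) 419 = -45671$)
$o - b = 462 - -45671 = 462 + 45671 = 46133$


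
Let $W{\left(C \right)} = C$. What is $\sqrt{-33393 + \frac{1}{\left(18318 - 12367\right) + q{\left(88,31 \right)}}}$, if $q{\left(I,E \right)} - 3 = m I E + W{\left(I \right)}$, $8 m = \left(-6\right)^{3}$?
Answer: $\frac{i \sqrt{152661208563042}}{67614} \approx 182.74 i$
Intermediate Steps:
$m = -27$ ($m = \frac{\left(-6\right)^{3}}{8} = \frac{1}{8} \left(-216\right) = -27$)
$q{\left(I,E \right)} = 3 + I - 27 E I$ ($q{\left(I,E \right)} = 3 + \left(- 27 I E + I\right) = 3 - \left(- I + 27 E I\right) = 3 + I - 27 E I$)
$\sqrt{-33393 + \frac{1}{\left(18318 - 12367\right) + q{\left(88,31 \right)}}} = \sqrt{-33393 + \frac{1}{\left(18318 - 12367\right) + \left(3 + 88 - 837 \cdot 88\right)}} = \sqrt{-33393 + \frac{1}{5951 + \left(3 + 88 - 73656\right)}} = \sqrt{-33393 + \frac{1}{5951 - 73565}} = \sqrt{-33393 + \frac{1}{-67614}} = \sqrt{-33393 - \frac{1}{67614}} = \sqrt{- \frac{2257834303}{67614}} = \frac{i \sqrt{152661208563042}}{67614}$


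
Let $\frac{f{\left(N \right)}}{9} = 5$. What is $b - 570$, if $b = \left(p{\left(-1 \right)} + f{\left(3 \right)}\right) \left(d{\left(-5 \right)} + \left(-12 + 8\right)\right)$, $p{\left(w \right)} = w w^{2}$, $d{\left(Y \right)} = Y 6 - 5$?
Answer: $-2286$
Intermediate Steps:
$f{\left(N \right)} = 45$ ($f{\left(N \right)} = 9 \cdot 5 = 45$)
$d{\left(Y \right)} = -5 + 6 Y$ ($d{\left(Y \right)} = 6 Y - 5 = -5 + 6 Y$)
$p{\left(w \right)} = w^{3}$
$b = -1716$ ($b = \left(\left(-1\right)^{3} + 45\right) \left(\left(-5 + 6 \left(-5\right)\right) + \left(-12 + 8\right)\right) = \left(-1 + 45\right) \left(\left(-5 - 30\right) - 4\right) = 44 \left(-35 - 4\right) = 44 \left(-39\right) = -1716$)
$b - 570 = -1716 - 570 = -2286$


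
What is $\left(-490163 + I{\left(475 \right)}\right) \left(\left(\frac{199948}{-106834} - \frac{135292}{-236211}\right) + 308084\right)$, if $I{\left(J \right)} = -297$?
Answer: $- \frac{272365740487417993240}{1802526141} \approx -1.511 \cdot 10^{11}$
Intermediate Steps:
$\left(-490163 + I{\left(475 \right)}\right) \left(\left(\frac{199948}{-106834} - \frac{135292}{-236211}\right) + 308084\right) = \left(-490163 - 297\right) \left(\left(\frac{199948}{-106834} - \frac{135292}{-236211}\right) + 308084\right) = - 490460 \left(\left(199948 \left(- \frac{1}{106834}\right) - - \frac{135292}{236211}\right) + 308084\right) = - 490460 \left(\left(- \frac{14282}{7631} + \frac{135292}{236211}\right) + 308084\right) = - 490460 \left(- \frac{2341152250}{1802526141} + 308084\right) = \left(-490460\right) \frac{555327122471594}{1802526141} = - \frac{272365740487417993240}{1802526141}$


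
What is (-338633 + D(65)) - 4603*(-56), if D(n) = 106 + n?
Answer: -80694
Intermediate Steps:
(-338633 + D(65)) - 4603*(-56) = (-338633 + (106 + 65)) - 4603*(-56) = (-338633 + 171) + 257768 = -338462 + 257768 = -80694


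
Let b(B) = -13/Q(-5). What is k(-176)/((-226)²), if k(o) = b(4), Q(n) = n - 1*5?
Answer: 13/510760 ≈ 2.5452e-5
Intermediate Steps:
Q(n) = -5 + n (Q(n) = n - 5 = -5 + n)
b(B) = 13/10 (b(B) = -13/(-5 - 5) = -13/(-10) = -13*(-⅒) = 13/10)
k(o) = 13/10
k(-176)/((-226)²) = 13/(10*((-226)²)) = (13/10)/51076 = (13/10)*(1/51076) = 13/510760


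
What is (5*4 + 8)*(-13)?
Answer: -364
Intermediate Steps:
(5*4 + 8)*(-13) = (20 + 8)*(-13) = 28*(-13) = -364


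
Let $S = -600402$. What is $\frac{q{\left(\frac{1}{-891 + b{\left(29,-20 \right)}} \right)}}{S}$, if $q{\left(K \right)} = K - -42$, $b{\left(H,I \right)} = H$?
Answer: $- \frac{36203}{517546524} \approx -6.9951 \cdot 10^{-5}$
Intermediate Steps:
$q{\left(K \right)} = 42 + K$ ($q{\left(K \right)} = K + 42 = 42 + K$)
$\frac{q{\left(\frac{1}{-891 + b{\left(29,-20 \right)}} \right)}}{S} = \frac{42 + \frac{1}{-891 + 29}}{-600402} = \left(42 + \frac{1}{-862}\right) \left(- \frac{1}{600402}\right) = \left(42 - \frac{1}{862}\right) \left(- \frac{1}{600402}\right) = \frac{36203}{862} \left(- \frac{1}{600402}\right) = - \frac{36203}{517546524}$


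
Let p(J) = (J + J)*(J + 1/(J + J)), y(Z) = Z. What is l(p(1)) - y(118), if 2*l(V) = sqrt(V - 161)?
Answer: -118 + I*sqrt(158)/2 ≈ -118.0 + 6.2849*I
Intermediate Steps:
p(J) = 2*J*(J + 1/(2*J)) (p(J) = (2*J)*(J + 1/(2*J)) = 2*J*(J + 1/(2*J)))
l(V) = sqrt(-161 + V)/2 (l(V) = sqrt(V - 161)/2 = sqrt(-161 + V)/2)
l(p(1)) - y(118) = sqrt(-161 + (1 + 2*1**2))/2 - 1*118 = sqrt(-161 + (1 + 2*1))/2 - 118 = sqrt(-161 + (1 + 2))/2 - 118 = sqrt(-161 + 3)/2 - 118 = sqrt(-158)/2 - 118 = (I*sqrt(158))/2 - 118 = I*sqrt(158)/2 - 118 = -118 + I*sqrt(158)/2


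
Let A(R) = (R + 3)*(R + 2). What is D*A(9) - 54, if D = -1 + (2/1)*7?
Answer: 1662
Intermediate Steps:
A(R) = (2 + R)*(3 + R) (A(R) = (3 + R)*(2 + R) = (2 + R)*(3 + R))
D = 13 (D = -1 + (2*1)*7 = -1 + 2*7 = -1 + 14 = 13)
D*A(9) - 54 = 13*(6 + 9**2 + 5*9) - 54 = 13*(6 + 81 + 45) - 54 = 13*132 - 54 = 1716 - 54 = 1662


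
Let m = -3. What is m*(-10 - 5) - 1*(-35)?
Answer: 80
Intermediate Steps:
m*(-10 - 5) - 1*(-35) = -3*(-10 - 5) - 1*(-35) = -3*(-15) + 35 = 45 + 35 = 80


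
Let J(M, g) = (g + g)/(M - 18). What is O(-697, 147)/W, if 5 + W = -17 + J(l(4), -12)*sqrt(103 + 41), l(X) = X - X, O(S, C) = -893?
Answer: 893/6 ≈ 148.83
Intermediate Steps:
l(X) = 0
J(M, g) = 2*g/(-18 + M) (J(M, g) = (2*g)/(-18 + M) = 2*g/(-18 + M))
W = -6 (W = -5 + (-17 + (2*(-12)/(-18 + 0))*sqrt(103 + 41)) = -5 + (-17 + (2*(-12)/(-18))*sqrt(144)) = -5 + (-17 + (2*(-12)*(-1/18))*12) = -5 + (-17 + (4/3)*12) = -5 + (-17 + 16) = -5 - 1 = -6)
O(-697, 147)/W = -893/(-6) = -893*(-1/6) = 893/6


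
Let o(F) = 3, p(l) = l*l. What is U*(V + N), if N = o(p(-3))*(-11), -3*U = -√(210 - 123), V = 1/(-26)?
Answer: -859*√87/78 ≈ -102.72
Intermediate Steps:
p(l) = l²
V = -1/26 ≈ -0.038462
U = √87/3 (U = -(-1)*√(210 - 123)/3 = -(-1)*√87/3 = √87/3 ≈ 3.1091)
N = -33 (N = 3*(-11) = -33)
U*(V + N) = (√87/3)*(-1/26 - 33) = (√87/3)*(-859/26) = -859*√87/78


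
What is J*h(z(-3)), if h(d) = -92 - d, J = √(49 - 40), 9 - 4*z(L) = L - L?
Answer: -1131/4 ≈ -282.75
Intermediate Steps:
z(L) = 9/4 (z(L) = 9/4 - (L - L)/4 = 9/4 - ¼*0 = 9/4 + 0 = 9/4)
J = 3 (J = √9 = 3)
J*h(z(-3)) = 3*(-92 - 1*9/4) = 3*(-92 - 9/4) = 3*(-377/4) = -1131/4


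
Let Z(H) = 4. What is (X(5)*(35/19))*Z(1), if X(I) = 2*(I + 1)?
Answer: 1680/19 ≈ 88.421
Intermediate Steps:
X(I) = 2 + 2*I (X(I) = 2*(1 + I) = 2 + 2*I)
(X(5)*(35/19))*Z(1) = ((2 + 2*5)*(35/19))*4 = ((2 + 10)*(35*(1/19)))*4 = (12*(35/19))*4 = (420/19)*4 = 1680/19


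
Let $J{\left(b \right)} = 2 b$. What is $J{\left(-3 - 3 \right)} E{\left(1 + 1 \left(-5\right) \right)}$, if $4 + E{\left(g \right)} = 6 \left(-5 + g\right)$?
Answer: $696$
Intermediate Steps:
$E{\left(g \right)} = -34 + 6 g$ ($E{\left(g \right)} = -4 + 6 \left(-5 + g\right) = -4 + \left(-30 + 6 g\right) = -34 + 6 g$)
$J{\left(-3 - 3 \right)} E{\left(1 + 1 \left(-5\right) \right)} = 2 \left(-3 - 3\right) \left(-34 + 6 \left(1 + 1 \left(-5\right)\right)\right) = 2 \left(-3 - 3\right) \left(-34 + 6 \left(1 - 5\right)\right) = 2 \left(-6\right) \left(-34 + 6 \left(-4\right)\right) = - 12 \left(-34 - 24\right) = \left(-12\right) \left(-58\right) = 696$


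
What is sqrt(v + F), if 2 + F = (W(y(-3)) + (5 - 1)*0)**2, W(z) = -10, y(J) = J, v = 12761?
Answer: sqrt(12859) ≈ 113.40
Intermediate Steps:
F = 98 (F = -2 + (-10 + (5 - 1)*0)**2 = -2 + (-10 + 4*0)**2 = -2 + (-10 + 0)**2 = -2 + (-10)**2 = -2 + 100 = 98)
sqrt(v + F) = sqrt(12761 + 98) = sqrt(12859)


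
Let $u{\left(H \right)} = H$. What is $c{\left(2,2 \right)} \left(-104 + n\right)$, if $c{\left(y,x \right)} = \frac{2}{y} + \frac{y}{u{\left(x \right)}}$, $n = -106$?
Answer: $-420$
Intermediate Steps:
$c{\left(y,x \right)} = \frac{2}{y} + \frac{y}{x}$
$c{\left(2,2 \right)} \left(-104 + n\right) = \left(\frac{2}{2} + \frac{2}{2}\right) \left(-104 - 106\right) = \left(2 \cdot \frac{1}{2} + 2 \cdot \frac{1}{2}\right) \left(-210\right) = \left(1 + 1\right) \left(-210\right) = 2 \left(-210\right) = -420$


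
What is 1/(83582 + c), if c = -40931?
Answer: 1/42651 ≈ 2.3446e-5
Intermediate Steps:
1/(83582 + c) = 1/(83582 - 40931) = 1/42651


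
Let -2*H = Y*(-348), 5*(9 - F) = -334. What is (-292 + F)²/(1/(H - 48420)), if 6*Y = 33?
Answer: -55463410743/25 ≈ -2.2185e+9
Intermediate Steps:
Y = 11/2 (Y = (⅙)*33 = 11/2 ≈ 5.5000)
F = 379/5 (F = 9 - ⅕*(-334) = 9 + 334/5 = 379/5 ≈ 75.800)
H = 957 (H = -11*(-348)/4 = -½*(-1914) = 957)
(-292 + F)²/(1/(H - 48420)) = (-292 + 379/5)²/(1/(957 - 48420)) = (-1081/5)²/(1/(-47463)) = 1168561/(25*(-1/47463)) = (1168561/25)*(-47463) = -55463410743/25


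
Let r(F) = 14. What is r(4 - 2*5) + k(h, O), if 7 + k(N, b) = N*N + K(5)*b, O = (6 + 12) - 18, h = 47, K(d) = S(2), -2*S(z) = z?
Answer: 2216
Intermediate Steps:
S(z) = -z/2
K(d) = -1 (K(d) = -½*2 = -1)
O = 0 (O = 18 - 18 = 0)
k(N, b) = -7 + N² - b (k(N, b) = -7 + (N*N - b) = -7 + (N² - b) = -7 + N² - b)
r(4 - 2*5) + k(h, O) = 14 + (-7 + 47² - 1*0) = 14 + (-7 + 2209 + 0) = 14 + 2202 = 2216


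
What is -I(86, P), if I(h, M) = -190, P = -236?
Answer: 190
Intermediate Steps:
-I(86, P) = -1*(-190) = 190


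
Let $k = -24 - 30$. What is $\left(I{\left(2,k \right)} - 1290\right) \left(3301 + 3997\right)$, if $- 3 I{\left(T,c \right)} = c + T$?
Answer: $- \frac{27863764}{3} \approx -9.2879 \cdot 10^{6}$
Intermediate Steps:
$k = -54$
$I{\left(T,c \right)} = - \frac{T}{3} - \frac{c}{3}$ ($I{\left(T,c \right)} = - \frac{c + T}{3} = - \frac{T + c}{3} = - \frac{T}{3} - \frac{c}{3}$)
$\left(I{\left(2,k \right)} - 1290\right) \left(3301 + 3997\right) = \left(\left(\left(- \frac{1}{3}\right) 2 - -18\right) - 1290\right) \left(3301 + 3997\right) = \left(\left(- \frac{2}{3} + 18\right) - 1290\right) 7298 = \left(\frac{52}{3} - 1290\right) 7298 = \left(- \frac{3818}{3}\right) 7298 = - \frac{27863764}{3}$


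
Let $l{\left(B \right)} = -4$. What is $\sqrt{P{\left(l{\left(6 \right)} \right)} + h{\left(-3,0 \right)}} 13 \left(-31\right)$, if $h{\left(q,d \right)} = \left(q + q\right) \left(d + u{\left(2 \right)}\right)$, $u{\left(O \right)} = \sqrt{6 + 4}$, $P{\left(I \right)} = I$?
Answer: $- 403 i \sqrt{4 + 6 \sqrt{10}} \approx - 1931.6 i$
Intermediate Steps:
$u{\left(O \right)} = \sqrt{10}$
$h{\left(q,d \right)} = 2 q \left(d + \sqrt{10}\right)$ ($h{\left(q,d \right)} = \left(q + q\right) \left(d + \sqrt{10}\right) = 2 q \left(d + \sqrt{10}\right)$)
$\sqrt{P{\left(l{\left(6 \right)} \right)} + h{\left(-3,0 \right)}} 13 \left(-31\right) = \sqrt{-4 + 2 \left(-3\right) \left(0 + \sqrt{10}\right)} 13 \left(-31\right) = \sqrt{-4 + 2 \left(-3\right) \sqrt{10}} \cdot 13 \left(-31\right) = \sqrt{-4 - 6 \sqrt{10}} \cdot 13 \left(-31\right) = 13 \sqrt{-4 - 6 \sqrt{10}} \left(-31\right) = - 403 \sqrt{-4 - 6 \sqrt{10}}$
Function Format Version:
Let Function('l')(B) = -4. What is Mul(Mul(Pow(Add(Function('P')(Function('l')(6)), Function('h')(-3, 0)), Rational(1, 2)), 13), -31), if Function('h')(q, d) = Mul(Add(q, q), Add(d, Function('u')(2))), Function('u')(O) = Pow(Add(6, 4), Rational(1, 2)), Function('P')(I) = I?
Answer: Mul(-403, I, Pow(Add(4, Mul(6, Pow(10, Rational(1, 2)))), Rational(1, 2))) ≈ Mul(-1931.6, I)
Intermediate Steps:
Function('u')(O) = Pow(10, Rational(1, 2))
Function('h')(q, d) = Mul(2, q, Add(d, Pow(10, Rational(1, 2)))) (Function('h')(q, d) = Mul(Add(q, q), Add(d, Pow(10, Rational(1, 2)))) = Mul(Mul(2, q), Add(d, Pow(10, Rational(1, 2)))) = Mul(2, q, Add(d, Pow(10, Rational(1, 2)))))
Mul(Mul(Pow(Add(Function('P')(Function('l')(6)), Function('h')(-3, 0)), Rational(1, 2)), 13), -31) = Mul(Mul(Pow(Add(-4, Mul(2, -3, Add(0, Pow(10, Rational(1, 2))))), Rational(1, 2)), 13), -31) = Mul(Mul(Pow(Add(-4, Mul(2, -3, Pow(10, Rational(1, 2)))), Rational(1, 2)), 13), -31) = Mul(Mul(Pow(Add(-4, Mul(-6, Pow(10, Rational(1, 2)))), Rational(1, 2)), 13), -31) = Mul(Mul(13, Pow(Add(-4, Mul(-6, Pow(10, Rational(1, 2)))), Rational(1, 2))), -31) = Mul(-403, Pow(Add(-4, Mul(-6, Pow(10, Rational(1, 2)))), Rational(1, 2)))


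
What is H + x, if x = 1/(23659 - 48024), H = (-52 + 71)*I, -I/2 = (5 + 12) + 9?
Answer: -24072621/24365 ≈ -988.00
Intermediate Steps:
I = -52 (I = -2*((5 + 12) + 9) = -2*(17 + 9) = -2*26 = -52)
H = -988 (H = (-52 + 71)*(-52) = 19*(-52) = -988)
x = -1/24365 (x = 1/(-24365) = -1/24365 ≈ -4.1042e-5)
H + x = -988 - 1/24365 = -24072621/24365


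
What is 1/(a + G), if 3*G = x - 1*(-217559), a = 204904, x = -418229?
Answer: 1/138014 ≈ 7.2456e-6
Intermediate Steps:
G = -66890 (G = (-418229 - 1*(-217559))/3 = (-418229 + 217559)/3 = (⅓)*(-200670) = -66890)
1/(a + G) = 1/(204904 - 66890) = 1/138014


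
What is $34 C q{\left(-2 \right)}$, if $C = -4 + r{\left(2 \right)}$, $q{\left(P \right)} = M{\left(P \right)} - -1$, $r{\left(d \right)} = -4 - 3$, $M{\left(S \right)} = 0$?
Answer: $-374$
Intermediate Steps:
$r{\left(d \right)} = -7$ ($r{\left(d \right)} = -4 - 3 = -7$)
$q{\left(P \right)} = 1$ ($q{\left(P \right)} = 0 - -1 = 0 + 1 = 1$)
$C = -11$ ($C = -4 - 7 = -11$)
$34 C q{\left(-2 \right)} = 34 \left(-11\right) 1 = \left(-374\right) 1 = -374$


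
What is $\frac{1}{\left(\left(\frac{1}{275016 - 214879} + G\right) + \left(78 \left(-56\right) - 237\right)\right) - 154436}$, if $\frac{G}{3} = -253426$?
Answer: $- \frac{60137}{55285086702} \approx -1.0878 \cdot 10^{-6}$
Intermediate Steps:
$G = -760278$ ($G = 3 \left(-253426\right) = -760278$)
$\frac{1}{\left(\left(\frac{1}{275016 - 214879} + G\right) + \left(78 \left(-56\right) - 237\right)\right) - 154436} = \frac{1}{\left(\left(\frac{1}{275016 - 214879} - 760278\right) + \left(78 \left(-56\right) - 237\right)\right) - 154436} = \frac{1}{\left(\left(\frac{1}{60137} - 760278\right) - 4605\right) - 154436} = \frac{1}{\left(- \frac{45720838085}{60137} - 4605\right) - 154436} = \frac{1}{- \frac{45997768970}{60137} - 154436} = \frac{1}{- \frac{55285086702}{60137}} = - \frac{60137}{55285086702}$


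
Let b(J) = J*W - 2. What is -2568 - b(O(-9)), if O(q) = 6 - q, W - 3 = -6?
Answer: -2521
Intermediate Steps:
W = -3 (W = 3 - 6 = -3)
b(J) = -2 - 3*J (b(J) = J*(-3) - 2 = -3*J - 2 = -2 - 3*J)
-2568 - b(O(-9)) = -2568 - (-2 - 3*(6 - 1*(-9))) = -2568 - (-2 - 3*(6 + 9)) = -2568 - (-2 - 3*15) = -2568 - (-2 - 45) = -2568 - 1*(-47) = -2568 + 47 = -2521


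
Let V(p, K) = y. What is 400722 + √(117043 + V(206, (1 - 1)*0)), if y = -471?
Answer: 400722 + 2*√29143 ≈ 4.0106e+5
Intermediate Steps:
V(p, K) = -471
400722 + √(117043 + V(206, (1 - 1)*0)) = 400722 + √(117043 - 471) = 400722 + √116572 = 400722 + 2*√29143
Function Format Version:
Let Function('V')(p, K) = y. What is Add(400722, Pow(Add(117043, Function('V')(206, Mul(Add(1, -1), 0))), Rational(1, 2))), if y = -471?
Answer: Add(400722, Mul(2, Pow(29143, Rational(1, 2)))) ≈ 4.0106e+5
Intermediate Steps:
Function('V')(p, K) = -471
Add(400722, Pow(Add(117043, Function('V')(206, Mul(Add(1, -1), 0))), Rational(1, 2))) = Add(400722, Pow(Add(117043, -471), Rational(1, 2))) = Add(400722, Pow(116572, Rational(1, 2))) = Add(400722, Mul(2, Pow(29143, Rational(1, 2))))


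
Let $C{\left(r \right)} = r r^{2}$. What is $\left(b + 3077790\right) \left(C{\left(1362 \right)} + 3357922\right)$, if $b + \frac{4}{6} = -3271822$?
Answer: $- \frac{1472665941629300}{3} \approx -4.9089 \cdot 10^{14}$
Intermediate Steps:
$b = - \frac{9815468}{3}$ ($b = - \frac{2}{3} - 3271822 = - \frac{9815468}{3} \approx -3.2718 \cdot 10^{6}$)
$C{\left(r \right)} = r^{3}$
$\left(b + 3077790\right) \left(C{\left(1362 \right)} + 3357922\right) = \left(- \frac{9815468}{3} + 3077790\right) \left(1362^{3} + 3357922\right) = - \frac{582098 \left(2526569928 + 3357922\right)}{3} = \left(- \frac{582098}{3}\right) 2529927850 = - \frac{1472665941629300}{3}$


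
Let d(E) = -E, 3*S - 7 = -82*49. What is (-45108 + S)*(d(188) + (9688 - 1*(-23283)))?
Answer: -1522606435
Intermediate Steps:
S = -1337 (S = 7/3 + (-82*49)/3 = 7/3 + (⅓)*(-4018) = 7/3 - 4018/3 = -1337)
(-45108 + S)*(d(188) + (9688 - 1*(-23283))) = (-45108 - 1337)*(-1*188 + (9688 - 1*(-23283))) = -46445*(-188 + (9688 + 23283)) = -46445*(-188 + 32971) = -46445*32783 = -1522606435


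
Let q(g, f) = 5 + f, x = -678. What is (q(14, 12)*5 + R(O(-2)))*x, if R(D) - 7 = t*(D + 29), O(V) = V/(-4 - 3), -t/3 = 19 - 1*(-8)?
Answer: 10821558/7 ≈ 1.5459e+6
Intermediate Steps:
t = -81 (t = -3*(19 - 1*(-8)) = -3*(19 + 8) = -3*27 = -81)
O(V) = -V/7 (O(V) = V/(-7) = V*(-⅐) = -V/7)
R(D) = -2342 - 81*D (R(D) = 7 - 81*(D + 29) = 7 - 81*(29 + D) = 7 + (-2349 - 81*D) = -2342 - 81*D)
(q(14, 12)*5 + R(O(-2)))*x = ((5 + 12)*5 + (-2342 - (-81)*(-2)/7))*(-678) = (17*5 + (-2342 - 81*2/7))*(-678) = (85 + (-2342 - 162/7))*(-678) = (85 - 16556/7)*(-678) = -15961/7*(-678) = 10821558/7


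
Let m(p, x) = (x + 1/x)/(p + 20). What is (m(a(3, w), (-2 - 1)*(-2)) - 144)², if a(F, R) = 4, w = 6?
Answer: 428448601/20736 ≈ 20662.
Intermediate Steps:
m(p, x) = (x + 1/x)/(20 + p)
(m(a(3, w), (-2 - 1)*(-2)) - 144)² = ((1 + ((-2 - 1)*(-2))²)/((((-2 - 1)*(-2)))*(20 + 4)) - 144)² = ((1 + (-3*(-2))²)/(-3*(-2)*24) - 144)² = ((1/24)*(1 + 6²)/6 - 144)² = ((⅙)*(1/24)*(1 + 36) - 144)² = ((⅙)*(1/24)*37 - 144)² = (37/144 - 144)² = (-20699/144)² = 428448601/20736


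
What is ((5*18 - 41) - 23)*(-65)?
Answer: -1690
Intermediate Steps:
((5*18 - 41) - 23)*(-65) = ((90 - 41) - 23)*(-65) = (49 - 23)*(-65) = 26*(-65) = -1690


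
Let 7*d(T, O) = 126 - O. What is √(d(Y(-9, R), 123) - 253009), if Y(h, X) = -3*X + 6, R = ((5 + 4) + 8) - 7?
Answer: 2*I*√3099355/7 ≈ 503.0*I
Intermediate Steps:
R = 10 (R = (9 + 8) - 7 = 17 - 7 = 10)
Y(h, X) = 6 - 3*X
d(T, O) = 18 - O/7 (d(T, O) = (126 - O)/7 = 18 - O/7)
√(d(Y(-9, R), 123) - 253009) = √((18 - ⅐*123) - 253009) = √((18 - 123/7) - 253009) = √(3/7 - 253009) = √(-1771060/7) = 2*I*√3099355/7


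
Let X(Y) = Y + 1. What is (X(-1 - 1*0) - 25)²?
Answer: 625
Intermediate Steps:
X(Y) = 1 + Y
(X(-1 - 1*0) - 25)² = ((1 + (-1 - 1*0)) - 25)² = ((1 + (-1 + 0)) - 25)² = ((1 - 1) - 25)² = (0 - 25)² = (-25)² = 625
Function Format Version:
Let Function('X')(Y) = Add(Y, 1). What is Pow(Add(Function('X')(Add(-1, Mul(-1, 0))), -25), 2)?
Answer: 625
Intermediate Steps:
Function('X')(Y) = Add(1, Y)
Pow(Add(Function('X')(Add(-1, Mul(-1, 0))), -25), 2) = Pow(Add(Add(1, Add(-1, Mul(-1, 0))), -25), 2) = Pow(Add(Add(1, Add(-1, 0)), -25), 2) = Pow(Add(Add(1, -1), -25), 2) = Pow(Add(0, -25), 2) = Pow(-25, 2) = 625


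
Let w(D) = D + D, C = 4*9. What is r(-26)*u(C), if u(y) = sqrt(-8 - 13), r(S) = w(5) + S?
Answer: -16*I*sqrt(21) ≈ -73.321*I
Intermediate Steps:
C = 36
w(D) = 2*D
r(S) = 10 + S (r(S) = 2*5 + S = 10 + S)
u(y) = I*sqrt(21) (u(y) = sqrt(-21) = I*sqrt(21))
r(-26)*u(C) = (10 - 26)*(I*sqrt(21)) = -16*I*sqrt(21)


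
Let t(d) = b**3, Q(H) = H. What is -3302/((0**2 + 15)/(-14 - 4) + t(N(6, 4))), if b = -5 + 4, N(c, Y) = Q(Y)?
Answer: 19812/11 ≈ 1801.1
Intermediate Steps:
N(c, Y) = Y
b = -1
t(d) = -1 (t(d) = (-1)**3 = -1)
-3302/((0**2 + 15)/(-14 - 4) + t(N(6, 4))) = -3302/((0**2 + 15)/(-14 - 4) - 1) = -3302/((0 + 15)/(-18) - 1) = -3302/(15*(-1/18) - 1) = -3302/(-5/6 - 1) = -3302/(-11/6) = -6/11*(-3302) = 19812/11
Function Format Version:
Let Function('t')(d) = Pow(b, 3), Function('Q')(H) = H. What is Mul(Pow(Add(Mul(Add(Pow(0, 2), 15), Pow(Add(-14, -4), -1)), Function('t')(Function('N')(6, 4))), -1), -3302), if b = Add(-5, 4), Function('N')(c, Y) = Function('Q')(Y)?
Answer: Rational(19812, 11) ≈ 1801.1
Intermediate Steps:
Function('N')(c, Y) = Y
b = -1
Function('t')(d) = -1 (Function('t')(d) = Pow(-1, 3) = -1)
Mul(Pow(Add(Mul(Add(Pow(0, 2), 15), Pow(Add(-14, -4), -1)), Function('t')(Function('N')(6, 4))), -1), -3302) = Mul(Pow(Add(Mul(Add(Pow(0, 2), 15), Pow(Add(-14, -4), -1)), -1), -1), -3302) = Mul(Pow(Add(Mul(Add(0, 15), Pow(-18, -1)), -1), -1), -3302) = Mul(Pow(Add(Mul(15, Rational(-1, 18)), -1), -1), -3302) = Mul(Pow(Add(Rational(-5, 6), -1), -1), -3302) = Mul(Pow(Rational(-11, 6), -1), -3302) = Mul(Rational(-6, 11), -3302) = Rational(19812, 11)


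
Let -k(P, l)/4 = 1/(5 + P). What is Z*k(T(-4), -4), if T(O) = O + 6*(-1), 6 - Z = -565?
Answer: 2284/5 ≈ 456.80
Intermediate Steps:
Z = 571 (Z = 6 - 1*(-565) = 6 + 565 = 571)
T(O) = -6 + O (T(O) = O - 6 = -6 + O)
k(P, l) = -4/(5 + P)
Z*k(T(-4), -4) = 571*(-4/(5 + (-6 - 4))) = 571*(-4/(5 - 10)) = 571*(-4/(-5)) = 571*(-4*(-1/5)) = 571*(4/5) = 2284/5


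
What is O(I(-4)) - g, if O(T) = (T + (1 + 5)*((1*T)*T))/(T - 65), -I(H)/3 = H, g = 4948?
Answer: -263120/53 ≈ -4964.5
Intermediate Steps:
I(H) = -3*H
O(T) = (T + 6*T²)/(-65 + T) (O(T) = (T + 6*(T*T))/(-65 + T) = (T + 6*T²)/(-65 + T))
O(I(-4)) - g = (-3*(-4))*(1 + 6*(-3*(-4)))/(-65 - 3*(-4)) - 1*4948 = 12*(1 + 6*12)/(-65 + 12) - 4948 = 12*(1 + 72)/(-53) - 4948 = 12*(-1/53)*73 - 4948 = -876/53 - 4948 = -263120/53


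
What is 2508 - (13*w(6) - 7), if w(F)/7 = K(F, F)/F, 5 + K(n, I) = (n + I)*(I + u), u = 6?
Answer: 2441/6 ≈ 406.83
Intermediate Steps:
K(n, I) = -5 + (6 + I)*(I + n) (K(n, I) = -5 + (n + I)*(I + 6) = -5 + (I + n)*(6 + I) = -5 + (6 + I)*(I + n))
w(F) = 7*(-5 + 2*F**2 + 12*F)/F (w(F) = 7*((-5 + F**2 + 6*F + 6*F + F*F)/F) = 7*((-5 + F**2 + 6*F + 6*F + F**2)/F) = 7*((-5 + 2*F**2 + 12*F)/F) = 7*(-5 + 2*F**2 + 12*F)/F)
2508 - (13*w(6) - 7) = 2508 - (13*(84 - 35/6 + 14*6) - 7) = 2508 - (13*(84 - 35*1/6 + 84) - 7) = 2508 - (13*(84 - 35/6 + 84) - 7) = 2508 - (13*(973/6) - 7) = 2508 - (12649/6 - 7) = 2508 - 1*12607/6 = 2508 - 12607/6 = 2441/6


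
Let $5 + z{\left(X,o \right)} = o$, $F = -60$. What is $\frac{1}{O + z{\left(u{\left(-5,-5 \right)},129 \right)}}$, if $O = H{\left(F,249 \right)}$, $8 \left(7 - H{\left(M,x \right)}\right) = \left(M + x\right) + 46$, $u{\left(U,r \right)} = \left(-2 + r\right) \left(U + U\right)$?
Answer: $\frac{8}{813} \approx 0.0098401$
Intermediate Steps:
$u{\left(U,r \right)} = 2 U \left(-2 + r\right)$ ($u{\left(U,r \right)} = \left(-2 + r\right) 2 U = 2 U \left(-2 + r\right)$)
$z{\left(X,o \right)} = -5 + o$
$H{\left(M,x \right)} = \frac{5}{4} - \frac{M}{8} - \frac{x}{8}$ ($H{\left(M,x \right)} = 7 - \frac{\left(M + x\right) + 46}{8} = 7 - \frac{46 + M + x}{8} = 7 - \left(\frac{23}{4} + \frac{M}{8} + \frac{x}{8}\right) = \frac{5}{4} - \frac{M}{8} - \frac{x}{8}$)
$O = - \frac{179}{8}$ ($O = \frac{5}{4} - - \frac{15}{2} - \frac{249}{8} = \frac{5}{4} + \frac{15}{2} - \frac{249}{8} = - \frac{179}{8} \approx -22.375$)
$\frac{1}{O + z{\left(u{\left(-5,-5 \right)},129 \right)}} = \frac{1}{- \frac{179}{8} + \left(-5 + 129\right)} = \frac{1}{- \frac{179}{8} + 124} = \frac{1}{\frac{813}{8}} = \frac{8}{813}$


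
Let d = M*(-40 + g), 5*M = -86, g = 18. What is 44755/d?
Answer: 223775/1892 ≈ 118.27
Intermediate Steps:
M = -86/5 (M = (⅕)*(-86) = -86/5 ≈ -17.200)
d = 1892/5 (d = -86*(-40 + 18)/5 = -86/5*(-22) = 1892/5 ≈ 378.40)
44755/d = 44755/(1892/5) = 44755*(5/1892) = 223775/1892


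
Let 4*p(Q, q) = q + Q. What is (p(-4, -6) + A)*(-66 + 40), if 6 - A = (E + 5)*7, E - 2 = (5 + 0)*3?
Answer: 3913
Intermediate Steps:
p(Q, q) = Q/4 + q/4 (p(Q, q) = (q + Q)/4 = (Q + q)/4 = Q/4 + q/4)
E = 17 (E = 2 + (5 + 0)*3 = 2 + 5*3 = 2 + 15 = 17)
A = -148 (A = 6 - (17 + 5)*7 = 6 - 22*7 = 6 - 1*154 = 6 - 154 = -148)
(p(-4, -6) + A)*(-66 + 40) = (((¼)*(-4) + (¼)*(-6)) - 148)*(-66 + 40) = ((-1 - 3/2) - 148)*(-26) = (-5/2 - 148)*(-26) = -301/2*(-26) = 3913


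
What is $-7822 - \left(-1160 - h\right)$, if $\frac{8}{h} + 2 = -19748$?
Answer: $- \frac{65787254}{9875} \approx -6662.0$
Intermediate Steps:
$h = - \frac{4}{9875}$ ($h = \frac{8}{-2 - 19748} = \frac{8}{-19750} = 8 \left(- \frac{1}{19750}\right) = - \frac{4}{9875} \approx -0.00040506$)
$-7822 - \left(-1160 - h\right) = -7822 - \left(-1160 - - \frac{4}{9875}\right) = -7822 - \left(-1160 + \frac{4}{9875}\right) = -7822 - - \frac{11454996}{9875} = -7822 + \frac{11454996}{9875} = - \frac{65787254}{9875}$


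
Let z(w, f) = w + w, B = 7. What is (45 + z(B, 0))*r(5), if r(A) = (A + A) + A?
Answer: 885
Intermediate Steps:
z(w, f) = 2*w
r(A) = 3*A (r(A) = 2*A + A = 3*A)
(45 + z(B, 0))*r(5) = (45 + 2*7)*(3*5) = (45 + 14)*15 = 59*15 = 885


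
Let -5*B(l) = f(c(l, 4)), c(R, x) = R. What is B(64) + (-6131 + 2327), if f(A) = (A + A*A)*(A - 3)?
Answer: -54556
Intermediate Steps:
f(A) = (-3 + A)*(A + A²) (f(A) = (A + A²)*(-3 + A) = (-3 + A)*(A + A²))
B(l) = -l*(-3 + l² - 2*l)/5
B(64) + (-6131 + 2327) = (⅕)*64*(3 - 1*64² + 2*64) + (-6131 + 2327) = (⅕)*64*(3 - 1*4096 + 128) - 3804 = (⅕)*64*(3 - 4096 + 128) - 3804 = (⅕)*64*(-3965) - 3804 = -50752 - 3804 = -54556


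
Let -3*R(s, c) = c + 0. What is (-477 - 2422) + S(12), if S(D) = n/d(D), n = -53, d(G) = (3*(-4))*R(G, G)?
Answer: -139205/48 ≈ -2900.1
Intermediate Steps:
R(s, c) = -c/3 (R(s, c) = -(c + 0)/3 = -c/3)
d(G) = 4*G (d(G) = (3*(-4))*(-G/3) = -(-4)*G = 4*G)
S(D) = -53/(4*D) (S(D) = -53*1/(4*D) = -53/(4*D))
(-477 - 2422) + S(12) = (-477 - 2422) - 53/4/12 = -2899 - 53/4*1/12 = -2899 - 53/48 = -139205/48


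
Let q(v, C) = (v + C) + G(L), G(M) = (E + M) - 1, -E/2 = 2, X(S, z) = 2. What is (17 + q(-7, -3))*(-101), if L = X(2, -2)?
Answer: -404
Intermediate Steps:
L = 2
E = -4 (E = -2*2 = -4)
G(M) = -5 + M (G(M) = (-4 + M) - 1 = -5 + M)
q(v, C) = -3 + C + v (q(v, C) = (v + C) + (-5 + 2) = (C + v) - 3 = -3 + C + v)
(17 + q(-7, -3))*(-101) = (17 + (-3 - 3 - 7))*(-101) = (17 - 13)*(-101) = 4*(-101) = -404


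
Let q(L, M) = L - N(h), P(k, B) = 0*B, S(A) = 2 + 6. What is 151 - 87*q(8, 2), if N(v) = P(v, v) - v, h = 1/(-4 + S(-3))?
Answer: -2267/4 ≈ -566.75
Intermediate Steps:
S(A) = 8
P(k, B) = 0
h = ¼ (h = 1/(-4 + 8) = 1/4 = ¼ ≈ 0.25000)
N(v) = -v (N(v) = 0 - v = -v)
q(L, M) = ¼ + L (q(L, M) = L - (-1)/4 = L - 1*(-¼) = L + ¼ = ¼ + L)
151 - 87*q(8, 2) = 151 - 87*(¼ + 8) = 151 - 87*33/4 = 151 - 2871/4 = -2267/4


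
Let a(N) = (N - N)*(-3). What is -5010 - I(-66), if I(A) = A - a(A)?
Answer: -4944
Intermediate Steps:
a(N) = 0 (a(N) = 0*(-3) = 0)
I(A) = A (I(A) = A - 1*0 = A + 0 = A)
-5010 - I(-66) = -5010 - 1*(-66) = -5010 + 66 = -4944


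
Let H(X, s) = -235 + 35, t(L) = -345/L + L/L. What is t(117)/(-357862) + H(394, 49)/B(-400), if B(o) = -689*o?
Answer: -532765/739700754 ≈ -0.00072024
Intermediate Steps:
t(L) = 1 - 345/L (t(L) = -345/L + 1 = 1 - 345/L)
H(X, s) = -200
t(117)/(-357862) + H(394, 49)/B(-400) = ((-345 + 117)/117)/(-357862) - 200/((-689*(-400))) = ((1/117)*(-228))*(-1/357862) - 200/275600 = -76/39*(-1/357862) - 200*1/275600 = 38/6978309 - 1/1378 = -532765/739700754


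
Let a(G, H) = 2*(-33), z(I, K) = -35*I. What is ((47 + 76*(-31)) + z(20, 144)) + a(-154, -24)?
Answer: -3075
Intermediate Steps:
a(G, H) = -66
((47 + 76*(-31)) + z(20, 144)) + a(-154, -24) = ((47 + 76*(-31)) - 35*20) - 66 = ((47 - 2356) - 700) - 66 = (-2309 - 700) - 66 = -3009 - 66 = -3075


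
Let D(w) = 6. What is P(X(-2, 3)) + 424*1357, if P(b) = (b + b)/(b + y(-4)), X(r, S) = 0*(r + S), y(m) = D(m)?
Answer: 575368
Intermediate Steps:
y(m) = 6
X(r, S) = 0 (X(r, S) = 0*(S + r) = 0)
P(b) = 2*b/(6 + b) (P(b) = (b + b)/(b + 6) = (2*b)/(6 + b) = 2*b/(6 + b))
P(X(-2, 3)) + 424*1357 = 2*0/(6 + 0) + 424*1357 = 2*0/6 + 575368 = 2*0*(⅙) + 575368 = 0 + 575368 = 575368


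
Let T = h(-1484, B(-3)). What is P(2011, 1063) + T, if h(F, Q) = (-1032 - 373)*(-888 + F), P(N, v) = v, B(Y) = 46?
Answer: 3333723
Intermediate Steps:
h(F, Q) = 1247640 - 1405*F (h(F, Q) = -1405*(-888 + F) = 1247640 - 1405*F)
T = 3332660 (T = 1247640 - 1405*(-1484) = 1247640 + 2085020 = 3332660)
P(2011, 1063) + T = 1063 + 3332660 = 3333723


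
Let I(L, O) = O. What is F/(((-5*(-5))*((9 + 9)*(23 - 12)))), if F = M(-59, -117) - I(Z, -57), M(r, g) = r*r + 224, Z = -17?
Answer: 19/25 ≈ 0.76000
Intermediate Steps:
M(r, g) = 224 + r² (M(r, g) = r² + 224 = 224 + r²)
F = 3762 (F = (224 + (-59)²) - 1*(-57) = (224 + 3481) + 57 = 3705 + 57 = 3762)
F/(((-5*(-5))*((9 + 9)*(23 - 12)))) = 3762/(((-5*(-5))*((9 + 9)*(23 - 12)))) = 3762/((25*(18*11))) = 3762/((25*198)) = 3762/4950 = 3762*(1/4950) = 19/25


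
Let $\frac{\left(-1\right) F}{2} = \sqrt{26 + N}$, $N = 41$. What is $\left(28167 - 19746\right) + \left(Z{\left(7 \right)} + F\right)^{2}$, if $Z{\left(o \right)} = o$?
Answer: $8738 - 28 \sqrt{67} \approx 8508.8$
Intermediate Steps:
$F = - 2 \sqrt{67}$ ($F = - 2 \sqrt{26 + 41} = - 2 \sqrt{67} \approx -16.371$)
$\left(28167 - 19746\right) + \left(Z{\left(7 \right)} + F\right)^{2} = \left(28167 - 19746\right) + \left(7 - 2 \sqrt{67}\right)^{2} = 8421 + \left(7 - 2 \sqrt{67}\right)^{2}$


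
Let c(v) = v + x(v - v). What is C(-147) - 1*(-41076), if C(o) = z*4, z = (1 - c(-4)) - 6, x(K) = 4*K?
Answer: 41072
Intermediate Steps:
c(v) = v (c(v) = v + 4*(v - v) = v + 4*0 = v + 0 = v)
z = -1 (z = (1 - 1*(-4)) - 6 = (1 + 4) - 6 = 5 - 6 = -1)
C(o) = -4 (C(o) = -1*4 = -4)
C(-147) - 1*(-41076) = -4 - 1*(-41076) = -4 + 41076 = 41072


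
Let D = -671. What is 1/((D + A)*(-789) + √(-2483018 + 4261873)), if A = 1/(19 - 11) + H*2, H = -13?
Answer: 7037880/3869645581781 - 64*√1778855/19348227908905 ≈ 1.8143e-6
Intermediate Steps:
A = -207/8 (A = 1/(19 - 11) - 13*2 = 1/8 - 26 = ⅛ - 26 = -207/8 ≈ -25.875)
1/((D + A)*(-789) + √(-2483018 + 4261873)) = 1/((-671 - 207/8)*(-789) + √(-2483018 + 4261873)) = 1/(-5575/8*(-789) + √1778855) = 1/(4398675/8 + √1778855)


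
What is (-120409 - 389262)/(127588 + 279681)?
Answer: -509671/407269 ≈ -1.2514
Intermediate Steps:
(-120409 - 389262)/(127588 + 279681) = -509671/407269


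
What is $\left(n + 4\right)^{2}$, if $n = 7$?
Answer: $121$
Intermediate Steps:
$\left(n + 4\right)^{2} = \left(7 + 4\right)^{2} = 11^{2} = 121$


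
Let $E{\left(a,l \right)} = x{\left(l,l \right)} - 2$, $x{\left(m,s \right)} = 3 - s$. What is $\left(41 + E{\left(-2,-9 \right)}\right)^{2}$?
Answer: $2601$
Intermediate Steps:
$E{\left(a,l \right)} = 1 - l$ ($E{\left(a,l \right)} = \left(3 - l\right) - 2 = 1 - l$)
$\left(41 + E{\left(-2,-9 \right)}\right)^{2} = \left(41 + \left(1 - -9\right)\right)^{2} = \left(41 + \left(1 + 9\right)\right)^{2} = \left(41 + 10\right)^{2} = 51^{2} = 2601$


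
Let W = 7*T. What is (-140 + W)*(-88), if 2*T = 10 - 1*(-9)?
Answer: 6468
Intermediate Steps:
T = 19/2 (T = (10 - 1*(-9))/2 = (10 + 9)/2 = (1/2)*19 = 19/2 ≈ 9.5000)
W = 133/2 (W = 7*(19/2) = 133/2 ≈ 66.500)
(-140 + W)*(-88) = (-140 + 133/2)*(-88) = -147/2*(-88) = 6468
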